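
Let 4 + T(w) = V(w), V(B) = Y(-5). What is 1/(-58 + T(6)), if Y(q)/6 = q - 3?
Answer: -1/110 ≈ -0.0090909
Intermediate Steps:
Y(q) = -18 + 6*q (Y(q) = 6*(q - 3) = 6*(-3 + q) = -18 + 6*q)
V(B) = -48 (V(B) = -18 + 6*(-5) = -18 - 30 = -48)
T(w) = -52 (T(w) = -4 - 48 = -52)
1/(-58 + T(6)) = 1/(-58 - 52) = 1/(-110) = -1/110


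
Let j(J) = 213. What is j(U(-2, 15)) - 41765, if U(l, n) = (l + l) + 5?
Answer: -41552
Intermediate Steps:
U(l, n) = 5 + 2*l (U(l, n) = 2*l + 5 = 5 + 2*l)
j(U(-2, 15)) - 41765 = 213 - 41765 = -41552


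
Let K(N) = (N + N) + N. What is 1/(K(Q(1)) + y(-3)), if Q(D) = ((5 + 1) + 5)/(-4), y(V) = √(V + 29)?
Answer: -132/673 - 16*√26/673 ≈ -0.31736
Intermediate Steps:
y(V) = √(29 + V)
Q(D) = -11/4 (Q(D) = (6 + 5)*(-¼) = 11*(-¼) = -11/4)
K(N) = 3*N (K(N) = 2*N + N = 3*N)
1/(K(Q(1)) + y(-3)) = 1/(3*(-11/4) + √(29 - 3)) = 1/(-33/4 + √26)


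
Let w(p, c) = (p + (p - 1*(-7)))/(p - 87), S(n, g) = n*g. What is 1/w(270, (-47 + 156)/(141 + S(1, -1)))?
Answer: 183/547 ≈ 0.33455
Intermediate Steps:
S(n, g) = g*n
w(p, c) = (7 + 2*p)/(-87 + p) (w(p, c) = (p + (p + 7))/(-87 + p) = (p + (7 + p))/(-87 + p) = (7 + 2*p)/(-87 + p))
1/w(270, (-47 + 156)/(141 + S(1, -1))) = 1/((7 + 2*270)/(-87 + 270)) = 1/((7 + 540)/183) = 1/((1/183)*547) = 1/(547/183) = 183/547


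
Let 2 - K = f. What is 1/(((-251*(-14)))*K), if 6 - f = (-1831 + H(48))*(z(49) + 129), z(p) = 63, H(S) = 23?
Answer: -1/1219849960 ≈ -8.1977e-10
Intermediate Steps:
f = 347142 (f = 6 - (-1831 + 23)*(63 + 129) = 6 - (-1808)*192 = 6 - 1*(-347136) = 6 + 347136 = 347142)
K = -347140 (K = 2 - 1*347142 = 2 - 347142 = -347140)
1/(((-251*(-14)))*K) = 1/(-251*(-14)*(-347140)) = -1/347140/3514 = (1/3514)*(-1/347140) = -1/1219849960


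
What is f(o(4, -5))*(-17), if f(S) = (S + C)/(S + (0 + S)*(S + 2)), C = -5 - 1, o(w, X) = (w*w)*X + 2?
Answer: 238/975 ≈ 0.24410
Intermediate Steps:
o(w, X) = 2 + X*w**2 (o(w, X) = w**2*X + 2 = X*w**2 + 2 = 2 + X*w**2)
C = -6
f(S) = (-6 + S)/(S + S*(2 + S)) (f(S) = (S - 6)/(S + (0 + S)*(S + 2)) = (-6 + S)/(S + S*(2 + S)))
f(o(4, -5))*(-17) = ((-6 + (2 - 5*4**2))/((2 - 5*4**2)*(3 + (2 - 5*4**2))))*(-17) = ((-6 + (2 - 5*16))/((2 - 5*16)*(3 + (2 - 5*16))))*(-17) = ((-6 + (2 - 80))/((2 - 80)*(3 + (2 - 80))))*(-17) = ((-6 - 78)/((-78)*(3 - 78)))*(-17) = -1/78*(-84)/(-75)*(-17) = -1/78*(-1/75)*(-84)*(-17) = -14/975*(-17) = 238/975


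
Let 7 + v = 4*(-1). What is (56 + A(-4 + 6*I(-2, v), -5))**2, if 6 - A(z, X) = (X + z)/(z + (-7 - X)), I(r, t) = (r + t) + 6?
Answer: 950625/256 ≈ 3713.4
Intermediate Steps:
v = -11 (v = -7 + 4*(-1) = -7 - 4 = -11)
I(r, t) = 6 + r + t
A(z, X) = 6 - (X + z)/(-7 + z - X) (A(z, X) = 6 - (X + z)/(z + (-7 - X)) = 6 - (X + z)/(-7 + z - X))
(56 + A(-4 + 6*I(-2, v), -5))**2 = (56 + (42 - 5*(-4 + 6*(6 - 2 - 11)) + 7*(-5))/(7 - 5 - (-4 + 6*(6 - 2 - 11))))**2 = (56 + (42 - 5*(-4 + 6*(-7)) - 35)/(7 - 5 - (-4 + 6*(-7))))**2 = (56 + (42 - 5*(-4 - 42) - 35)/(7 - 5 - (-4 - 42)))**2 = (56 + (42 - 5*(-46) - 35)/(7 - 5 - 1*(-46)))**2 = (56 + (42 + 230 - 35)/(7 - 5 + 46))**2 = (56 + 237/48)**2 = (56 + (1/48)*237)**2 = (56 + 79/16)**2 = (975/16)**2 = 950625/256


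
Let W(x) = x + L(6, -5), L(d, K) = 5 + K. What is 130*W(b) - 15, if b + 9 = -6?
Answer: -1965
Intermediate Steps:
b = -15 (b = -9 - 6 = -15)
W(x) = x (W(x) = x + (5 - 5) = x + 0 = x)
130*W(b) - 15 = 130*(-15) - 15 = -1950 - 15 = -1965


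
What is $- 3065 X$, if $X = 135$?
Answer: $-413775$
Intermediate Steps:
$- 3065 X = \left(-3065\right) 135 = -413775$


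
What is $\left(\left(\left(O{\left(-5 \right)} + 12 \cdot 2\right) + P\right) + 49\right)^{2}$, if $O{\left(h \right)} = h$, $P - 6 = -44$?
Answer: $900$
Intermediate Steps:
$P = -38$ ($P = 6 - 44 = -38$)
$\left(\left(\left(O{\left(-5 \right)} + 12 \cdot 2\right) + P\right) + 49\right)^{2} = \left(\left(\left(-5 + 12 \cdot 2\right) - 38\right) + 49\right)^{2} = \left(\left(\left(-5 + 24\right) - 38\right) + 49\right)^{2} = \left(\left(19 - 38\right) + 49\right)^{2} = \left(-19 + 49\right)^{2} = 30^{2} = 900$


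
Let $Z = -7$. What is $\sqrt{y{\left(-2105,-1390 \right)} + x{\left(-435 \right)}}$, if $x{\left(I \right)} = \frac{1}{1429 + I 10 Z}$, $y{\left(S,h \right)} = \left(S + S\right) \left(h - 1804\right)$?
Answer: $\frac{\sqrt{13665527079192219}}{31879} \approx 3667.0$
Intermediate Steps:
$y{\left(S,h \right)} = 2 S \left(-1804 + h\right)$
$x{\left(I \right)} = \frac{1}{1429 - 70 I}$ ($x{\left(I \right)} = \frac{1}{1429 + I 10 \left(-7\right)} = \frac{1}{1429 + 10 I \left(-7\right)} = \frac{1}{1429 - 70 I}$)
$\sqrt{y{\left(-2105,-1390 \right)} + x{\left(-435 \right)}} = \sqrt{2 \left(-2105\right) \left(-1804 - 1390\right) + \frac{1}{1429 - -30450}} = \sqrt{2 \left(-2105\right) \left(-3194\right) + \frac{1}{1429 + 30450}} = \sqrt{13446740 + \frac{1}{31879}} = \sqrt{\frac{428668624461}{31879}} = \frac{\sqrt{13665527079192219}}{31879}$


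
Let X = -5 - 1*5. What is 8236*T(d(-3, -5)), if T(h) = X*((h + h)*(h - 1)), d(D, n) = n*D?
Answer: -34591200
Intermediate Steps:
d(D, n) = D*n
X = -10 (X = -5 - 5 = -10)
T(h) = -20*h*(-1 + h) (T(h) = -10*(h + h)*(h - 1) = -10*2*h*(-1 + h) = -20*h*(-1 + h))
8236*T(d(-3, -5)) = 8236*(20*(-3*(-5))*(1 - (-3)*(-5))) = 8236*(20*15*(1 - 1*15)) = 8236*(20*15*(1 - 15)) = 8236*(20*15*(-14)) = 8236*(-4200) = -34591200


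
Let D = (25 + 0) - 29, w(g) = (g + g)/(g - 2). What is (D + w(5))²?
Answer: 4/9 ≈ 0.44444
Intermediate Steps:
w(g) = 2*g/(-2 + g) (w(g) = (2*g)/(-2 + g) = 2*g/(-2 + g))
D = -4 (D = 25 - 29 = -4)
(D + w(5))² = (-4 + 2*5/(-2 + 5))² = (-4 + 2*5/3)² = (-4 + 2*5*(⅓))² = (-4 + 10/3)² = (-⅔)² = 4/9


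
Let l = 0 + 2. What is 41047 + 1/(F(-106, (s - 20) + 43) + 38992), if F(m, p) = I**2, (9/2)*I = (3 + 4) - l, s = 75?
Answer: 129644979325/3158452 ≈ 41047.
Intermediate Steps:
l = 2
I = 10/9 (I = 2*((3 + 4) - 1*2)/9 = 2*(7 - 2)/9 = (2/9)*5 = 10/9 ≈ 1.1111)
F(m, p) = 100/81 (F(m, p) = (10/9)**2 = 100/81)
41047 + 1/(F(-106, (s - 20) + 43) + 38992) = 41047 + 1/(100/81 + 38992) = 41047 + 1/(3158452/81) = 41047 + 81/3158452 = 129644979325/3158452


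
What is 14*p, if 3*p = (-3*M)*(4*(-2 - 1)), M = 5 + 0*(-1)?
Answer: 840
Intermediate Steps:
M = 5 (M = 5 + 0 = 5)
p = 60 (p = ((-3*5)*(4*(-2 - 1)))/3 = (-60*(-3))/3 = (-15*(-12))/3 = (⅓)*180 = 60)
14*p = 14*60 = 840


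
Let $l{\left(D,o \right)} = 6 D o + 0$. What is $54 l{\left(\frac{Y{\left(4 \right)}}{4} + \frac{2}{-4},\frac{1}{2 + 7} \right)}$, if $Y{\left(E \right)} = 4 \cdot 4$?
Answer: $126$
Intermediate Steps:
$Y{\left(E \right)} = 16$
$l{\left(D,o \right)} = 6 D o$ ($l{\left(D,o \right)} = 6 D o + 0 = 6 D o$)
$54 l{\left(\frac{Y{\left(4 \right)}}{4} + \frac{2}{-4},\frac{1}{2 + 7} \right)} = 54 \frac{6 \left(\frac{16}{4} + \frac{2}{-4}\right)}{2 + 7} = 54 \frac{6 \left(16 \cdot \frac{1}{4} + 2 \left(- \frac{1}{4}\right)\right)}{9} = 54 \cdot 6 \left(4 - \frac{1}{2}\right) \frac{1}{9} = 54 \cdot 6 \cdot \frac{7}{2} \cdot \frac{1}{9} = 54 \cdot \frac{7}{3} = 126$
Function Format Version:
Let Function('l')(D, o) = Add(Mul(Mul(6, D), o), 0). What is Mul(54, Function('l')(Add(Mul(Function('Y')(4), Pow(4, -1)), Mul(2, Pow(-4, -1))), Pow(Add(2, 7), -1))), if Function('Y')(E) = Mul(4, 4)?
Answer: 126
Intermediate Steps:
Function('Y')(E) = 16
Function('l')(D, o) = Mul(6, D, o) (Function('l')(D, o) = Add(Mul(6, D, o), 0) = Mul(6, D, o))
Mul(54, Function('l')(Add(Mul(Function('Y')(4), Pow(4, -1)), Mul(2, Pow(-4, -1))), Pow(Add(2, 7), -1))) = Mul(54, Mul(6, Add(Mul(16, Pow(4, -1)), Mul(2, Pow(-4, -1))), Pow(Add(2, 7), -1))) = Mul(54, Mul(6, Add(Mul(16, Rational(1, 4)), Mul(2, Rational(-1, 4))), Pow(9, -1))) = Mul(54, Mul(6, Add(4, Rational(-1, 2)), Rational(1, 9))) = Mul(54, Mul(6, Rational(7, 2), Rational(1, 9))) = Mul(54, Rational(7, 3)) = 126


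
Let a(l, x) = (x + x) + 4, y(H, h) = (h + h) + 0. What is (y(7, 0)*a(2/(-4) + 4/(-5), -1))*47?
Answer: 0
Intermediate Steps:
y(H, h) = 2*h (y(H, h) = 2*h + 0 = 2*h)
a(l, x) = 4 + 2*x (a(l, x) = 2*x + 4 = 4 + 2*x)
(y(7, 0)*a(2/(-4) + 4/(-5), -1))*47 = ((2*0)*(4 + 2*(-1)))*47 = (0*(4 - 2))*47 = (0*2)*47 = 0*47 = 0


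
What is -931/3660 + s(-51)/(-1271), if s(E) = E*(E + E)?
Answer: -20222621/4651860 ≈ -4.3472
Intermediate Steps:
s(E) = 2*E**2 (s(E) = E*(2*E) = 2*E**2)
-931/3660 + s(-51)/(-1271) = -931/3660 + (2*(-51)**2)/(-1271) = -931*1/3660 + (2*2601)*(-1/1271) = -931/3660 + 5202*(-1/1271) = -931/3660 - 5202/1271 = -20222621/4651860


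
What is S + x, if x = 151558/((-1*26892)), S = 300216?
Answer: 48634079/162 ≈ 3.0021e+5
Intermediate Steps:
x = -913/162 (x = 151558/(-26892) = 151558*(-1/26892) = -913/162 ≈ -5.6358)
S + x = 300216 - 913/162 = 48634079/162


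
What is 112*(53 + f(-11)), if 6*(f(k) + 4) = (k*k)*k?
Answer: -58072/3 ≈ -19357.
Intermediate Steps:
f(k) = -4 + k³/6 (f(k) = -4 + ((k*k)*k)/6 = -4 + (k²*k)/6 = -4 + k³/6)
112*(53 + f(-11)) = 112*(53 + (-4 + (⅙)*(-11)³)) = 112*(53 + (-4 + (⅙)*(-1331))) = 112*(53 + (-4 - 1331/6)) = 112*(53 - 1355/6) = 112*(-1037/6) = -58072/3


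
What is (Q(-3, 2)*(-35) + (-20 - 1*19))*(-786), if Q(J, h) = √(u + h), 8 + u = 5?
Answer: 30654 + 27510*I ≈ 30654.0 + 27510.0*I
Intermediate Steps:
u = -3 (u = -8 + 5 = -3)
Q(J, h) = √(-3 + h)
(Q(-3, 2)*(-35) + (-20 - 1*19))*(-786) = (√(-3 + 2)*(-35) + (-20 - 1*19))*(-786) = (√(-1)*(-35) + (-20 - 19))*(-786) = (I*(-35) - 39)*(-786) = (-35*I - 39)*(-786) = (-39 - 35*I)*(-786) = 30654 + 27510*I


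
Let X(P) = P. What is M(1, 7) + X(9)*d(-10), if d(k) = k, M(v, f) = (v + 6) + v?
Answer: -82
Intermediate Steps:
M(v, f) = 6 + 2*v (M(v, f) = (6 + v) + v = 6 + 2*v)
M(1, 7) + X(9)*d(-10) = (6 + 2*1) + 9*(-10) = (6 + 2) - 90 = 8 - 90 = -82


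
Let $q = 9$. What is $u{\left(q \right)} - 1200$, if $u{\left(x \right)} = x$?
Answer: $-1191$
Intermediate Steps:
$u{\left(q \right)} - 1200 = 9 - 1200 = -1191$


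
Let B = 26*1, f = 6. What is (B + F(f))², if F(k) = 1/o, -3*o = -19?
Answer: 247009/361 ≈ 684.24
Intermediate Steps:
o = 19/3 (o = -⅓*(-19) = 19/3 ≈ 6.3333)
F(k) = 3/19 (F(k) = 1/(19/3) = 3/19)
B = 26
(B + F(f))² = (26 + 3/19)² = (497/19)² = 247009/361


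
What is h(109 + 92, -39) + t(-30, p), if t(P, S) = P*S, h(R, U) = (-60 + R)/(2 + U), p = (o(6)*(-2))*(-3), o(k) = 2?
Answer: -13461/37 ≈ -363.81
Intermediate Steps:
p = 12 (p = (2*(-2))*(-3) = -4*(-3) = 12)
h(R, U) = (-60 + R)/(2 + U)
h(109 + 92, -39) + t(-30, p) = (-60 + (109 + 92))/(2 - 39) - 30*12 = (-60 + 201)/(-37) - 360 = -1/37*141 - 360 = -141/37 - 360 = -13461/37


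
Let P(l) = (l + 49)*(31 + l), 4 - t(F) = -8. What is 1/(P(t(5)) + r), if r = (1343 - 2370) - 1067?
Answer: 1/529 ≈ 0.0018904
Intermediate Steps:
t(F) = 12 (t(F) = 4 - 1*(-8) = 4 + 8 = 12)
P(l) = (31 + l)*(49 + l) (P(l) = (49 + l)*(31 + l) = (31 + l)*(49 + l))
r = -2094 (r = -1027 - 1067 = -2094)
1/(P(t(5)) + r) = 1/((1519 + 12**2 + 80*12) - 2094) = 1/((1519 + 144 + 960) - 2094) = 1/(2623 - 2094) = 1/529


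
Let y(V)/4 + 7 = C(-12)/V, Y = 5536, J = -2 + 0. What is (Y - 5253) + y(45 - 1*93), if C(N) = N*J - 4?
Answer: 760/3 ≈ 253.33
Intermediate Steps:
J = -2
C(N) = -4 - 2*N (C(N) = N*(-2) - 4 = -2*N - 4 = -4 - 2*N)
y(V) = -28 + 80/V (y(V) = -28 + 4*((-4 - 2*(-12))/V) = -28 + 4*((-4 + 24)/V) = -28 + 4*(20/V) = -28 + 80/V)
(Y - 5253) + y(45 - 1*93) = (5536 - 5253) + (-28 + 80/(45 - 1*93)) = 283 + (-28 + 80/(45 - 93)) = 283 + (-28 + 80/(-48)) = 283 + (-28 + 80*(-1/48)) = 283 + (-28 - 5/3) = 283 - 89/3 = 760/3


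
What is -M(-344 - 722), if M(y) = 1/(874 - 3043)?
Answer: 1/2169 ≈ 0.00046104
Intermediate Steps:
M(y) = -1/2169 (M(y) = 1/(-2169) = -1/2169)
-M(-344 - 722) = -1*(-1/2169) = 1/2169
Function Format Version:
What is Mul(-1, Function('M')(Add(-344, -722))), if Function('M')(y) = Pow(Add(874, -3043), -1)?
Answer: Rational(1, 2169) ≈ 0.00046104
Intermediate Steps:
Function('M')(y) = Rational(-1, 2169) (Function('M')(y) = Pow(-2169, -1) = Rational(-1, 2169))
Mul(-1, Function('M')(Add(-344, -722))) = Mul(-1, Rational(-1, 2169)) = Rational(1, 2169)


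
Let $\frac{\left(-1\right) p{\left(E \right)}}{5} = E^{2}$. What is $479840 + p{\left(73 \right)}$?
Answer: $453195$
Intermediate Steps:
$p{\left(E \right)} = - 5 E^{2}$
$479840 + p{\left(73 \right)} = 479840 - 5 \cdot 73^{2} = 479840 - 26645 = 453195$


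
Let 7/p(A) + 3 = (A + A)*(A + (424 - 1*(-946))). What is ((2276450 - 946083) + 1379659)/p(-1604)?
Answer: 2034332507394/7 ≈ 2.9062e+11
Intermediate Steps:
p(A) = 7/(-3 + 2*A*(1370 + A)) (p(A) = 7/(-3 + (A + A)*(A + (424 - 1*(-946)))) = 7/(-3 + (2*A)*(A + (424 + 946))) = 7/(-3 + (2*A)*(A + 1370)) = 7/(-3 + (2*A)*(1370 + A)) = 7/(-3 + 2*A*(1370 + A)))
((2276450 - 946083) + 1379659)/p(-1604) = ((2276450 - 946083) + 1379659)/((7/(-3 + 2*(-1604)² + 2740*(-1604)))) = (1330367 + 1379659)/((7/(-3 + 2*2572816 - 4394960))) = 2710026/((7/(-3 + 5145632 - 4394960))) = 2710026/((7/750669)) = 2710026/((7*(1/750669))) = 2710026/(7/750669) = 2710026*(750669/7) = 2034332507394/7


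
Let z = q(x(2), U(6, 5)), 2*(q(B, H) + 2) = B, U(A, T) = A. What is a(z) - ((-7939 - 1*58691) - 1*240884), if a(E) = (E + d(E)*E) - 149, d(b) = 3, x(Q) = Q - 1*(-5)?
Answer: 307371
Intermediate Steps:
x(Q) = 5 + Q (x(Q) = Q + 5 = 5 + Q)
q(B, H) = -2 + B/2
z = 3/2 (z = -2 + (5 + 2)/2 = -2 + (1/2)*7 = -2 + 7/2 = 3/2 ≈ 1.5000)
a(E) = -149 + 4*E (a(E) = (E + 3*E) - 149 = 4*E - 149 = -149 + 4*E)
a(z) - ((-7939 - 1*58691) - 1*240884) = (-149 + 4*(3/2)) - ((-7939 - 1*58691) - 1*240884) = (-149 + 6) - ((-7939 - 58691) - 240884) = -143 - (-66630 - 240884) = -143 - 1*(-307514) = -143 + 307514 = 307371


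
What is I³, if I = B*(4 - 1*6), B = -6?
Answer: 1728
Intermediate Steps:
I = 12 (I = -6*(4 - 1*6) = -6*(4 - 6) = -6*(-2) = 12)
I³ = 12³ = 1728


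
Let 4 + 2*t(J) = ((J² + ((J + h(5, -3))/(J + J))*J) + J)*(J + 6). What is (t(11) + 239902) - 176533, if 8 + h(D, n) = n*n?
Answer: 64540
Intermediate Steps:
h(D, n) = -8 + n² (h(D, n) = -8 + n*n = -8 + n²)
t(J) = -2 + (6 + J)*(½ + J² + 3*J/2)/2 (t(J) = -2 + (((J² + ((J + (-8 + (-3)²))/(J + J))*J) + J)*(J + 6))/2 = -2 + (((J² + ((J + (-8 + 9))/((2*J)))*J) + J)*(6 + J))/2 = -2 + (((J² + ((J + 1)*(1/(2*J)))*J) + J)*(6 + J))/2 = -2 + (((J² + ((1 + J)*(1/(2*J)))*J) + J)*(6 + J))/2 = -2 + (((J² + ((1 + J)/(2*J))*J) + J)*(6 + J))/2 = -2 + (((J² + (½ + J/2)) + J)*(6 + J))/2 = -2 + (((½ + J² + J/2) + J)*(6 + J))/2 = -2 + ((½ + J² + 3*J/2)*(6 + J))/2 = -2 + ((6 + J)*(½ + J² + 3*J/2))/2 = -2 + (6 + J)*(½ + J² + 3*J/2)/2)
(t(11) + 239902) - 176533 = ((-½ + (½)*11³ + (15/4)*11² + (19/4)*11) + 239902) - 176533 = ((-½ + (½)*1331 + (15/4)*121 + 209/4) + 239902) - 176533 = ((-½ + 1331/2 + 1815/4 + 209/4) + 239902) - 176533 = (1171 + 239902) - 176533 = 241073 - 176533 = 64540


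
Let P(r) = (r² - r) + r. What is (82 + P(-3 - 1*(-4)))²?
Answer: 6889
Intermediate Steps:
P(r) = r²
(82 + P(-3 - 1*(-4)))² = (82 + (-3 - 1*(-4))²)² = (82 + (-3 + 4)²)² = (82 + 1²)² = (82 + 1)² = 83² = 6889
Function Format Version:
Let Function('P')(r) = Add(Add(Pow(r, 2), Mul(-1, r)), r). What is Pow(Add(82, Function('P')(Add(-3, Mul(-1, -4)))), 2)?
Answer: 6889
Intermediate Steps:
Function('P')(r) = Pow(r, 2)
Pow(Add(82, Function('P')(Add(-3, Mul(-1, -4)))), 2) = Pow(Add(82, Pow(Add(-3, Mul(-1, -4)), 2)), 2) = Pow(Add(82, Pow(Add(-3, 4), 2)), 2) = Pow(Add(82, Pow(1, 2)), 2) = Pow(Add(82, 1), 2) = Pow(83, 2) = 6889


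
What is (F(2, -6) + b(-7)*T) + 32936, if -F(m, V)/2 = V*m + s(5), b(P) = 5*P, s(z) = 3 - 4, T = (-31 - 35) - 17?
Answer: 35867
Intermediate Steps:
T = -83 (T = -66 - 17 = -83)
s(z) = -1
F(m, V) = 2 - 2*V*m (F(m, V) = -2*(V*m - 1) = -2*(-1 + V*m) = 2 - 2*V*m)
(F(2, -6) + b(-7)*T) + 32936 = ((2 - 2*(-6)*2) + (5*(-7))*(-83)) + 32936 = ((2 + 24) - 35*(-83)) + 32936 = (26 + 2905) + 32936 = 2931 + 32936 = 35867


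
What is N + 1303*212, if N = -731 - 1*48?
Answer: 275457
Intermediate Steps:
N = -779 (N = -731 - 48 = -779)
N + 1303*212 = -779 + 1303*212 = -779 + 276236 = 275457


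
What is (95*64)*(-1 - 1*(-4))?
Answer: 18240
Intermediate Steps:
(95*64)*(-1 - 1*(-4)) = 6080*(-1 + 4) = 6080*3 = 18240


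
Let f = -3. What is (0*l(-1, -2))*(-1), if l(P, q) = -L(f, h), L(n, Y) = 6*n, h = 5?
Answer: 0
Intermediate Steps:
l(P, q) = 18 (l(P, q) = -6*(-3) = -1*(-18) = 18)
(0*l(-1, -2))*(-1) = (0*18)*(-1) = 0*(-1) = 0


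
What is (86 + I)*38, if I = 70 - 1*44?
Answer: 4256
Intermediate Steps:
I = 26 (I = 70 - 44 = 26)
(86 + I)*38 = (86 + 26)*38 = 112*38 = 4256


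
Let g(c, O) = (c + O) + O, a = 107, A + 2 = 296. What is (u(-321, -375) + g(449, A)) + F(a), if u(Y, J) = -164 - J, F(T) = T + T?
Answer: 1462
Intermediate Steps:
A = 294 (A = -2 + 296 = 294)
F(T) = 2*T
g(c, O) = c + 2*O (g(c, O) = (O + c) + O = c + 2*O)
(u(-321, -375) + g(449, A)) + F(a) = ((-164 - 1*(-375)) + (449 + 2*294)) + 2*107 = ((-164 + 375) + (449 + 588)) + 214 = (211 + 1037) + 214 = 1248 + 214 = 1462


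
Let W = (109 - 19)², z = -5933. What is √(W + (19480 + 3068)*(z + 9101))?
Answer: 6*√1984449 ≈ 8452.2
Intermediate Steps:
W = 8100 (W = 90² = 8100)
√(W + (19480 + 3068)*(z + 9101)) = √(8100 + (19480 + 3068)*(-5933 + 9101)) = √(8100 + 22548*3168) = √(8100 + 71432064) = √71440164 = 6*√1984449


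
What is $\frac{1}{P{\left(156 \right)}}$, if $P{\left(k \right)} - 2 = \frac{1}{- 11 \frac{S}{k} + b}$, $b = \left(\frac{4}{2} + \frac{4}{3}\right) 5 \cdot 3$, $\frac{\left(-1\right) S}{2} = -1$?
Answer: $\frac{3889}{7856} \approx 0.49504$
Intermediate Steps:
$S = 2$ ($S = \left(-2\right) \left(-1\right) = 2$)
$b = 50$ ($b = \left(4 \cdot \frac{1}{2} + 4 \cdot \frac{1}{3}\right) 5 \cdot 3 = \left(2 + \frac{4}{3}\right) 5 \cdot 3 = \frac{10}{3} \cdot 5 \cdot 3 = \frac{50}{3} \cdot 3 = 50$)
$P{\left(k \right)} = 2 + \frac{1}{50 - \frac{22}{k}}$ ($P{\left(k \right)} = 2 + \frac{1}{- 11 \frac{2}{k} + 50} = 2 + \frac{1}{- \frac{22}{k} + 50} = 2 + \frac{1}{50 - \frac{22}{k}}$)
$\frac{1}{P{\left(156 \right)}} = \frac{1}{\frac{1}{2} \frac{1}{-11 + 25 \cdot 156} \left(-44 + 101 \cdot 156\right)} = \frac{1}{\frac{1}{2} \frac{1}{-11 + 3900} \left(-44 + 15756\right)} = \frac{1}{\frac{1}{2} \cdot \frac{1}{3889} \cdot 15712} = \frac{1}{\frac{7856}{3889}} = \frac{3889}{7856}$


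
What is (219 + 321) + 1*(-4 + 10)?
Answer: 546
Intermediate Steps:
(219 + 321) + 1*(-4 + 10) = 540 + 1*6 = 540 + 6 = 546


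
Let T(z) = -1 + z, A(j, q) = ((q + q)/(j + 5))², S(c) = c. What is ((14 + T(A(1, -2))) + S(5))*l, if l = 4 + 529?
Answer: 88478/9 ≈ 9830.9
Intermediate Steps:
A(j, q) = 4*q²/(5 + j)² (A(j, q) = ((2*q)/(5 + j))² = (2*q/(5 + j))² = 4*q²/(5 + j)²)
l = 533
((14 + T(A(1, -2))) + S(5))*l = ((14 + (-1 + 4*(-2)²/(5 + 1)²)) + 5)*533 = ((14 + (-1 + 4*4/6²)) + 5)*533 = ((14 + (-1 + 4*4*(1/36))) + 5)*533 = ((14 + (-1 + 4/9)) + 5)*533 = ((14 - 5/9) + 5)*533 = (121/9 + 5)*533 = (166/9)*533 = 88478/9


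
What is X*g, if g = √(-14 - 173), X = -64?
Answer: -64*I*√187 ≈ -875.19*I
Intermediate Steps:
g = I*√187 (g = √(-187) = I*√187 ≈ 13.675*I)
X*g = -64*I*√187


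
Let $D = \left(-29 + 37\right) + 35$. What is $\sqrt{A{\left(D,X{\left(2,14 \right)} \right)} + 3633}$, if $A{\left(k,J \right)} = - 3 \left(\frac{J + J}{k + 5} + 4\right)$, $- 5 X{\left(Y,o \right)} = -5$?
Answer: $\frac{\sqrt{57934}}{4} \approx 60.174$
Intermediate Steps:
$X{\left(Y,o \right)} = 1$ ($X{\left(Y,o \right)} = \left(- \frac{1}{5}\right) \left(-5\right) = 1$)
$D = 43$ ($D = 8 + 35 = 43$)
$A{\left(k,J \right)} = -12 - \frac{6 J}{5 + k}$ ($A{\left(k,J \right)} = - 3 \left(\frac{2 J}{5 + k} + 4\right) = - 3 \left(4 + \frac{2 J}{5 + k}\right) = -12 - \frac{6 J}{5 + k}$)
$\sqrt{A{\left(D,X{\left(2,14 \right)} \right)} + 3633} = \sqrt{\frac{6 \left(-10 - 1 - 86\right)}{5 + 43} + 3633} = \sqrt{\frac{6 \left(-10 - 1 - 86\right)}{48} + 3633} = \sqrt{6 \cdot \frac{1}{48} \left(-97\right) + 3633} = \sqrt{- \frac{97}{8} + 3633} = \sqrt{\frac{28967}{8}} = \frac{\sqrt{57934}}{4}$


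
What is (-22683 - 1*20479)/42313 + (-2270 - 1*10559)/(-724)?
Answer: 511584189/30634612 ≈ 16.700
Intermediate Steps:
(-22683 - 1*20479)/42313 + (-2270 - 1*10559)/(-724) = (-22683 - 20479)*(1/42313) + (-2270 - 10559)*(-1/724) = -43162*1/42313 - 12829*(-1/724) = -43162/42313 + 12829/724 = 511584189/30634612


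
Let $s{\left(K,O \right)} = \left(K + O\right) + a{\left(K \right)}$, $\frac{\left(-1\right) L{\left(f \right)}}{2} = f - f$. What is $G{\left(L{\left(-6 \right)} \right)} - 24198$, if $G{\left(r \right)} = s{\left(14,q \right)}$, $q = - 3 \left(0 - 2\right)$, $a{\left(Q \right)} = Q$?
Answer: $-24164$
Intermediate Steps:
$L{\left(f \right)} = 0$ ($L{\left(f \right)} = - 2 \left(f - f\right) = \left(-2\right) 0 = 0$)
$q = 6$ ($q = \left(-3\right) \left(-2\right) = 6$)
$s{\left(K,O \right)} = O + 2 K$ ($s{\left(K,O \right)} = \left(K + O\right) + K = O + 2 K$)
$G{\left(r \right)} = 34$ ($G{\left(r \right)} = 6 + 2 \cdot 14 = 6 + 28 = 34$)
$G{\left(L{\left(-6 \right)} \right)} - 24198 = 34 - 24198 = -24164$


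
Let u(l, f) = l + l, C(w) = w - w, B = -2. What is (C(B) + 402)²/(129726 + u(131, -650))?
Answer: 40401/32497 ≈ 1.2432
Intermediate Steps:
C(w) = 0
u(l, f) = 2*l
(C(B) + 402)²/(129726 + u(131, -650)) = (0 + 402)²/(129726 + 2*131) = 402²/(129726 + 262) = 161604/129988 = 161604*(1/129988) = 40401/32497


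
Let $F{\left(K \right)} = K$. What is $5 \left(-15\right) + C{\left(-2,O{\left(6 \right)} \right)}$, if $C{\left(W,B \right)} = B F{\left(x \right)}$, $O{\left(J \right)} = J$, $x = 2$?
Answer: $-63$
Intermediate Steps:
$C{\left(W,B \right)} = 2 B$ ($C{\left(W,B \right)} = B 2 = 2 B$)
$5 \left(-15\right) + C{\left(-2,O{\left(6 \right)} \right)} = 5 \left(-15\right) + 2 \cdot 6 = -75 + 12 = -63$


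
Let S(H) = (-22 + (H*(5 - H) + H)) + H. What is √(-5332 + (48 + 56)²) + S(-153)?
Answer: -24502 + 2*√1371 ≈ -24428.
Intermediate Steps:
S(H) = -22 + 2*H + H*(5 - H) (S(H) = (-22 + (H + H*(5 - H))) + H = (-22 + H + H*(5 - H)) + H = -22 + 2*H + H*(5 - H))
√(-5332 + (48 + 56)²) + S(-153) = √(-5332 + (48 + 56)²) + (-22 - 1*(-153)² + 7*(-153)) = √(-5332 + 104²) + (-22 - 1*23409 - 1071) = √(-5332 + 10816) + (-22 - 23409 - 1071) = √5484 - 24502 = 2*√1371 - 24502 = -24502 + 2*√1371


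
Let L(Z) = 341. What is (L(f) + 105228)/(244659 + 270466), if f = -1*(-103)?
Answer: 105569/515125 ≈ 0.20494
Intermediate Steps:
f = 103
(L(f) + 105228)/(244659 + 270466) = (341 + 105228)/(244659 + 270466) = 105569/515125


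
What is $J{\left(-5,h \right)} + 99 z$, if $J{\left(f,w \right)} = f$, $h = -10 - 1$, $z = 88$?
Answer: $8707$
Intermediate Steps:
$h = -11$
$J{\left(-5,h \right)} + 99 z = -5 + 99 \cdot 88 = -5 + 8712 = 8707$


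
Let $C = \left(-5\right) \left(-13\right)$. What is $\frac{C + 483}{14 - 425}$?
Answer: $- \frac{4}{3} \approx -1.3333$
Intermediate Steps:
$C = 65$
$\frac{C + 483}{14 - 425} = \frac{65 + 483}{14 - 425} = \frac{548}{-411} = 548 \left(- \frac{1}{411}\right) = - \frac{4}{3}$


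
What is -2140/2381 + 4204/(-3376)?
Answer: -4308591/2009564 ≈ -2.1440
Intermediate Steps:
-2140/2381 + 4204/(-3376) = -2140*1/2381 + 4204*(-1/3376) = -2140/2381 - 1051/844 = -4308591/2009564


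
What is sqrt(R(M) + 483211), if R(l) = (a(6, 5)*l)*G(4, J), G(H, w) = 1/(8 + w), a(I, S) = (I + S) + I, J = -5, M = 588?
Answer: sqrt(486543) ≈ 697.53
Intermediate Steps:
a(I, S) = S + 2*I
R(l) = 17*l/3 (R(l) = ((5 + 2*6)*l)/(8 - 5) = ((5 + 12)*l)/3 = (17*l)*(1/3) = 17*l/3)
sqrt(R(M) + 483211) = sqrt((17/3)*588 + 483211) = sqrt(3332 + 483211) = sqrt(486543)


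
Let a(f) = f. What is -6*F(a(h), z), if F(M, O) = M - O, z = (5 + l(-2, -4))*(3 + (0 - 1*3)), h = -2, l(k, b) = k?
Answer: 12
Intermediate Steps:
z = 0 (z = (5 - 2)*(3 + (0 - 1*3)) = 3*(3 + (0 - 3)) = 3*(3 - 3) = 3*0 = 0)
-6*F(a(h), z) = -6*(-2 - 1*0) = -6*(-2 + 0) = -6*(-2) = 12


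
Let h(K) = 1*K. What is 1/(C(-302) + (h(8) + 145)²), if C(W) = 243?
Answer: 1/23652 ≈ 4.2280e-5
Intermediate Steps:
h(K) = K
1/(C(-302) + (h(8) + 145)²) = 1/(243 + (8 + 145)²) = 1/(243 + 153²) = 1/(243 + 23409) = 1/23652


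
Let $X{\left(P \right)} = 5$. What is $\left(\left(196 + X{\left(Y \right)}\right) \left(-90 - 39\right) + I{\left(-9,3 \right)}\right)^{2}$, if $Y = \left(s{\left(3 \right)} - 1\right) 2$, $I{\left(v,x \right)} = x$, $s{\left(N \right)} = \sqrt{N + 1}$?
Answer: $672157476$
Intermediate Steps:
$s{\left(N \right)} = \sqrt{1 + N}$
$Y = 2$ ($Y = \left(\sqrt{1 + 3} - 1\right) 2 = \left(\sqrt{4} - 1\right) 2 = \left(2 - 1\right) 2 = 1 \cdot 2 = 2$)
$\left(\left(196 + X{\left(Y \right)}\right) \left(-90 - 39\right) + I{\left(-9,3 \right)}\right)^{2} = \left(\left(196 + 5\right) \left(-90 - 39\right) + 3\right)^{2} = \left(201 \left(-129\right) + 3\right)^{2} = \left(-25929 + 3\right)^{2} = \left(-25926\right)^{2} = 672157476$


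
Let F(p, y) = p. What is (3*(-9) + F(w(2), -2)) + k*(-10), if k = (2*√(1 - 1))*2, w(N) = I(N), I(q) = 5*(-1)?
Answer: -32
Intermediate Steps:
I(q) = -5
w(N) = -5
k = 0 (k = (2*√0)*2 = (2*0)*2 = 0*2 = 0)
(3*(-9) + F(w(2), -2)) + k*(-10) = (3*(-9) - 5) + 0*(-10) = (-27 - 5) + 0 = -32 + 0 = -32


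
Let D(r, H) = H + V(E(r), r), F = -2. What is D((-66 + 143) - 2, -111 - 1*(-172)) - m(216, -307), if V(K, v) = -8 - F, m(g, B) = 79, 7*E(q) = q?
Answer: -24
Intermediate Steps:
E(q) = q/7
V(K, v) = -6 (V(K, v) = -8 - 1*(-2) = -8 + 2 = -6)
D(r, H) = -6 + H (D(r, H) = H - 6 = -6 + H)
D((-66 + 143) - 2, -111 - 1*(-172)) - m(216, -307) = (-6 + (-111 - 1*(-172))) - 1*79 = (-6 + (-111 + 172)) - 79 = (-6 + 61) - 79 = 55 - 79 = -24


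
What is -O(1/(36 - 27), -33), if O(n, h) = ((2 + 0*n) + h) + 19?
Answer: 12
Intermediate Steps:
O(n, h) = 21 + h (O(n, h) = ((2 + 0) + h) + 19 = (2 + h) + 19 = 21 + h)
-O(1/(36 - 27), -33) = -(21 - 33) = -1*(-12) = 12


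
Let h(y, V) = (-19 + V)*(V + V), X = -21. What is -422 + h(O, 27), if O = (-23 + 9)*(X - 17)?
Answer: 10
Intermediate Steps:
O = 532 (O = (-23 + 9)*(-21 - 17) = -14*(-38) = 532)
h(y, V) = 2*V*(-19 + V) (h(y, V) = (-19 + V)*(2*V) = 2*V*(-19 + V))
-422 + h(O, 27) = -422 + 2*27*(-19 + 27) = -422 + 2*27*8 = -422 + 432 = 10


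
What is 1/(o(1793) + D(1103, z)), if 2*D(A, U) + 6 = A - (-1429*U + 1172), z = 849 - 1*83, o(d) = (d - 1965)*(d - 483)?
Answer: 2/643899 ≈ 3.1061e-6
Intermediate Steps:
o(d) = (-1965 + d)*(-483 + d)
z = 766 (z = 849 - 83 = 766)
D(A, U) = -589 + A/2 + 1429*U/2 (D(A, U) = -3 + (A - (-1429*U + 1172))/2 = -3 + (A - (1172 - 1429*U))/2 = -3 + (A + (-1172 + 1429*U))/2 = -3 + (-1172 + A + 1429*U)/2 = -3 + (-586 + A/2 + 1429*U/2) = -589 + A/2 + 1429*U/2)
1/(o(1793) + D(1103, z)) = 1/((949095 + 1793² - 2448*1793) + (-589 + (½)*1103 + (1429/2)*766)) = 1/((949095 + 3214849 - 4389264) + (-589 + 1103/2 + 547307)) = 1/(-225320 + 1094539/2) = 1/(643899/2) = 2/643899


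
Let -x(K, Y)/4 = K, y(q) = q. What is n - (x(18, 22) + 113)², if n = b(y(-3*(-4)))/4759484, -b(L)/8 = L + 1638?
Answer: -2000176451/1189871 ≈ -1681.0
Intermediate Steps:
x(K, Y) = -4*K
b(L) = -13104 - 8*L (b(L) = -8*(L + 1638) = -8*(1638 + L) = -13104 - 8*L)
n = -3300/1189871 (n = (-13104 - (-24)*(-4))/4759484 = (-13104 - 8*12)*(1/4759484) = (-13104 - 96)*(1/4759484) = -13200*1/4759484 = -3300/1189871 ≈ -0.0027734)
n - (x(18, 22) + 113)² = -3300/1189871 - (-4*18 + 113)² = -3300/1189871 - (-72 + 113)² = -3300/1189871 - 1*41² = -3300/1189871 - 1*1681 = -3300/1189871 - 1681 = -2000176451/1189871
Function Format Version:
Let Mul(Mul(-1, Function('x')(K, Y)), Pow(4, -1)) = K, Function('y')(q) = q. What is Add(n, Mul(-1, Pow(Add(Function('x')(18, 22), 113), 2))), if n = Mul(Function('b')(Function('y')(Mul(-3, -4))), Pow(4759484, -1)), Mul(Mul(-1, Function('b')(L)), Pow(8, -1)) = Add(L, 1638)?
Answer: Rational(-2000176451, 1189871) ≈ -1681.0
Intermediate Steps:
Function('x')(K, Y) = Mul(-4, K)
Function('b')(L) = Add(-13104, Mul(-8, L)) (Function('b')(L) = Mul(-8, Add(L, 1638)) = Mul(-8, Add(1638, L)) = Add(-13104, Mul(-8, L)))
n = Rational(-3300, 1189871) (n = Mul(Add(-13104, Mul(-8, Mul(-3, -4))), Pow(4759484, -1)) = Mul(Add(-13104, Mul(-8, 12)), Rational(1, 4759484)) = Mul(Add(-13104, -96), Rational(1, 4759484)) = Mul(-13200, Rational(1, 4759484)) = Rational(-3300, 1189871) ≈ -0.0027734)
Add(n, Mul(-1, Pow(Add(Function('x')(18, 22), 113), 2))) = Add(Rational(-3300, 1189871), Mul(-1, Pow(Add(Mul(-4, 18), 113), 2))) = Add(Rational(-3300, 1189871), Mul(-1, Pow(Add(-72, 113), 2))) = Add(Rational(-3300, 1189871), Mul(-1, Pow(41, 2))) = Add(Rational(-3300, 1189871), Mul(-1, 1681)) = Add(Rational(-3300, 1189871), -1681) = Rational(-2000176451, 1189871)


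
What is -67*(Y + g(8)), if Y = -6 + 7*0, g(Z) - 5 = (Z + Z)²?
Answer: -17085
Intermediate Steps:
g(Z) = 5 + 4*Z² (g(Z) = 5 + (Z + Z)² = 5 + (2*Z)² = 5 + 4*Z²)
Y = -6 (Y = -6 + 0 = -6)
-67*(Y + g(8)) = -67*(-6 + (5 + 4*8²)) = -67*(-6 + (5 + 4*64)) = -67*(-6 + (5 + 256)) = -67*(-6 + 261) = -67*255 = -17085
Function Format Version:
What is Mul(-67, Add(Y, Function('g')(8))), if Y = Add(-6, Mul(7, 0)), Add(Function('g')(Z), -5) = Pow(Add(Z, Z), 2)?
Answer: -17085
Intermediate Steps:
Function('g')(Z) = Add(5, Mul(4, Pow(Z, 2))) (Function('g')(Z) = Add(5, Pow(Add(Z, Z), 2)) = Add(5, Pow(Mul(2, Z), 2)) = Add(5, Mul(4, Pow(Z, 2))))
Y = -6 (Y = Add(-6, 0) = -6)
Mul(-67, Add(Y, Function('g')(8))) = Mul(-67, Add(-6, Add(5, Mul(4, Pow(8, 2))))) = Mul(-67, Add(-6, Add(5, Mul(4, 64)))) = Mul(-67, Add(-6, Add(5, 256))) = Mul(-67, Add(-6, 261)) = Mul(-67, 255) = -17085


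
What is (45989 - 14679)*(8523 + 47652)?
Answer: 1758839250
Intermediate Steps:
(45989 - 14679)*(8523 + 47652) = 31310*56175 = 1758839250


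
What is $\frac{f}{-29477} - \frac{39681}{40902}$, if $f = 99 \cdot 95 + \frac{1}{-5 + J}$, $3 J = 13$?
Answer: $- \frac{259049799}{200944709} \approx -1.2892$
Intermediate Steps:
$J = \frac{13}{3}$ ($J = \frac{1}{3} \cdot 13 = \frac{13}{3} \approx 4.3333$)
$f = \frac{18807}{2}$ ($f = 99 \cdot 95 + \frac{1}{-5 + \frac{13}{3}} = 9405 + \frac{1}{- \frac{2}{3}} = 9405 - \frac{3}{2} = \frac{18807}{2} \approx 9403.5$)
$\frac{f}{-29477} - \frac{39681}{40902} = \frac{18807}{2 \left(-29477\right)} - \frac{39681}{40902} = \frac{18807}{2} \left(- \frac{1}{29477}\right) - \frac{13227}{13634} = - \frac{18807}{58954} - \frac{13227}{13634} = - \frac{259049799}{200944709}$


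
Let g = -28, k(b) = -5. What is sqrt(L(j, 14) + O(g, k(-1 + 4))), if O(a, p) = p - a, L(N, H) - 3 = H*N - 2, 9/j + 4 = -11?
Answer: sqrt(390)/5 ≈ 3.9497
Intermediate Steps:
j = -3/5 (j = 9/(-4 - 11) = 9/(-15) = 9*(-1/15) = -3/5 ≈ -0.60000)
L(N, H) = 1 + H*N (L(N, H) = 3 + (H*N - 2) = 3 + (-2 + H*N) = 1 + H*N)
sqrt(L(j, 14) + O(g, k(-1 + 4))) = sqrt((1 + 14*(-3/5)) + (-5 - 1*(-28))) = sqrt((1 - 42/5) + (-5 + 28)) = sqrt(-37/5 + 23) = sqrt(78/5) = sqrt(390)/5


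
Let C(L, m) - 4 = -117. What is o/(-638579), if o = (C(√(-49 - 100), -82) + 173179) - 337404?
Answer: 164338/638579 ≈ 0.25735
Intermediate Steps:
C(L, m) = -113 (C(L, m) = 4 - 117 = -113)
o = -164338 (o = (-113 + 173179) - 337404 = 173066 - 337404 = -164338)
o/(-638579) = -164338/(-638579) = -164338*(-1/638579) = 164338/638579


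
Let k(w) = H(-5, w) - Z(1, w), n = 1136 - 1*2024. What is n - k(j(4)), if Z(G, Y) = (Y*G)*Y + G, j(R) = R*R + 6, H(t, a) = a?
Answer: -425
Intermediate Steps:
j(R) = 6 + R² (j(R) = R² + 6 = 6 + R²)
n = -888 (n = 1136 - 2024 = -888)
Z(G, Y) = G + G*Y² (Z(G, Y) = (G*Y)*Y + G = G*Y² + G = G + G*Y²)
k(w) = -1 + w - w² (k(w) = w - (1 + w²) = w + (-1 - w²) = -1 + w - w²)
n - k(j(4)) = -888 - (-1 + (6 + 4²) - (6 + 4²)²) = -888 - (-1 + (6 + 16) - (6 + 16)²) = -888 - (-1 + 22 - 1*22²) = -888 - (-1 + 22 - 1*484) = -888 - (-1 + 22 - 484) = -888 - 1*(-463) = -888 + 463 = -425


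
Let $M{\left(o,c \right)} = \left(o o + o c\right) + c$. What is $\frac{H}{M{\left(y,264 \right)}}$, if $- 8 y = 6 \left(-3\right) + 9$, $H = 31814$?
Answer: $\frac{2036096}{35985} \approx 56.582$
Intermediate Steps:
$y = \frac{9}{8}$ ($y = - \frac{6 \left(-3\right) + 9}{8} = - \frac{-18 + 9}{8} = \left(- \frac{1}{8}\right) \left(-9\right) = \frac{9}{8} \approx 1.125$)
$M{\left(o,c \right)} = c + o^{2} + c o$ ($M{\left(o,c \right)} = \left(o^{2} + c o\right) + c = c + o^{2} + c o$)
$\frac{H}{M{\left(y,264 \right)}} = \frac{31814}{264 + \left(\frac{9}{8}\right)^{2} + 264 \cdot \frac{9}{8}} = \frac{31814}{264 + \frac{81}{64} + 297} = \frac{31814}{\frac{35985}{64}} = 31814 \cdot \frac{64}{35985} = \frac{2036096}{35985}$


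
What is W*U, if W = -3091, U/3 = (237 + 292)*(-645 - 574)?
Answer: 5979703323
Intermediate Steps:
U = -1934553 (U = 3*((237 + 292)*(-645 - 574)) = 3*(529*(-1219)) = 3*(-644851) = -1934553)
W*U = -3091*(-1934553) = 5979703323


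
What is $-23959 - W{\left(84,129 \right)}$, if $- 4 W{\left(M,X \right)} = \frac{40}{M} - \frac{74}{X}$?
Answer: $- \frac{21634999}{903} \approx -23959.0$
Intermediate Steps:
$W{\left(M,X \right)} = - \frac{10}{M} + \frac{37}{2 X}$ ($W{\left(M,X \right)} = - \frac{\frac{40}{M} - \frac{74}{X}}{4} = - \frac{- \frac{74}{X} + \frac{40}{M}}{4} = - \frac{10}{M} + \frac{37}{2 X}$)
$-23959 - W{\left(84,129 \right)} = -23959 - \left(- \frac{10}{84} + \frac{37}{2 \cdot 129}\right) = -23959 - \left(\left(-10\right) \frac{1}{84} + \frac{37}{2} \cdot \frac{1}{129}\right) = -23959 - \left(- \frac{5}{42} + \frac{37}{258}\right) = -23959 - \frac{22}{903} = - \frac{21634999}{903}$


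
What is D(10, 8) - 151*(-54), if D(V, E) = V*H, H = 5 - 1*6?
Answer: 8144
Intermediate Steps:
H = -1 (H = 5 - 6 = -1)
D(V, E) = -V (D(V, E) = V*(-1) = -V)
D(10, 8) - 151*(-54) = -1*10 - 151*(-54) = -10 + 8154 = 8144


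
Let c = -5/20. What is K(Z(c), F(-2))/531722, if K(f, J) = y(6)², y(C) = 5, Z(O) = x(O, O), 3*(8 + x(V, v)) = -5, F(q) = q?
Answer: 25/531722 ≈ 4.7017e-5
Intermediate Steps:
c = -¼ (c = -5*1/20 = -¼ ≈ -0.25000)
x(V, v) = -29/3 (x(V, v) = -8 + (⅓)*(-5) = -8 - 5/3 = -29/3)
Z(O) = -29/3
K(f, J) = 25 (K(f, J) = 5² = 25)
K(Z(c), F(-2))/531722 = 25/531722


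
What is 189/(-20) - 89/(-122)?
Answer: -10639/1220 ≈ -8.7205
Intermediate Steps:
189/(-20) - 89/(-122) = 189*(-1/20) - 89*(-1/122) = -189/20 + 89/122 = -10639/1220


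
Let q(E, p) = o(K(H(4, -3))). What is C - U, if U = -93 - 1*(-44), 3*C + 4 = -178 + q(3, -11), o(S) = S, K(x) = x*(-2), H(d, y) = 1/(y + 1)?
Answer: -34/3 ≈ -11.333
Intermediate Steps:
H(d, y) = 1/(1 + y)
K(x) = -2*x
q(E, p) = 1 (q(E, p) = -2/(1 - 3) = -2/(-2) = -2*(-½) = 1)
C = -181/3 (C = -4/3 + (-178 + 1)/3 = -4/3 + (⅓)*(-177) = -4/3 - 59 = -181/3 ≈ -60.333)
U = -49 (U = -93 + 44 = -49)
C - U = -181/3 - 1*(-49) = -181/3 + 49 = -34/3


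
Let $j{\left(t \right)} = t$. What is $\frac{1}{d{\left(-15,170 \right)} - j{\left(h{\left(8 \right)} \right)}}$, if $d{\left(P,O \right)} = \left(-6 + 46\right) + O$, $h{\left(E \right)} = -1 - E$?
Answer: $\frac{1}{219} \approx 0.0045662$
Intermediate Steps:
$d{\left(P,O \right)} = 40 + O$
$\frac{1}{d{\left(-15,170 \right)} - j{\left(h{\left(8 \right)} \right)}} = \frac{1}{\left(40 + 170\right) - \left(-1 - 8\right)} = \frac{1}{210 - \left(-1 - 8\right)} = \frac{1}{210 - -9} = \frac{1}{210 + 9} = \frac{1}{219}$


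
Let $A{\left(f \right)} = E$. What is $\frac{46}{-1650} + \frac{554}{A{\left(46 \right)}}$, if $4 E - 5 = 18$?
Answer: $\frac{1827671}{18975} \approx 96.32$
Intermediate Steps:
$E = \frac{23}{4}$ ($E = \frac{5}{4} + \frac{1}{4} \cdot 18 = \frac{5}{4} + \frac{9}{2} = \frac{23}{4} \approx 5.75$)
$A{\left(f \right)} = \frac{23}{4}$
$\frac{46}{-1650} + \frac{554}{A{\left(46 \right)}} = \frac{46}{-1650} + \frac{554}{\frac{23}{4}} = 46 \left(- \frac{1}{1650}\right) + 554 \cdot \frac{4}{23} = - \frac{23}{825} + \frac{2216}{23} = \frac{1827671}{18975}$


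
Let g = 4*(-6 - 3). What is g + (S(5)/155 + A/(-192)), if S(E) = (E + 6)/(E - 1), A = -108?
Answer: -87841/2480 ≈ -35.420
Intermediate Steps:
S(E) = (6 + E)/(-1 + E)
g = -36 (g = 4*(-9) = -36)
g + (S(5)/155 + A/(-192)) = -36 + (((6 + 5)/(-1 + 5))/155 - 108/(-192)) = -36 + ((11/4)*(1/155) - 108*(-1/192)) = -36 + (((¼)*11)*(1/155) + 9/16) = -36 + ((11/4)*(1/155) + 9/16) = -36 + (11/620 + 9/16) = -36 + 1439/2480 = -87841/2480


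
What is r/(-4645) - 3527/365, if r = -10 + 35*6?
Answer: -3291183/339085 ≈ -9.7061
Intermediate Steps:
r = 200 (r = -10 + 210 = 200)
r/(-4645) - 3527/365 = 200/(-4645) - 3527/365 = 200*(-1/4645) - 3527*1/365 = -40/929 - 3527/365 = -3291183/339085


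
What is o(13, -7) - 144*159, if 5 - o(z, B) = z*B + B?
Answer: -22793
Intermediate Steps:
o(z, B) = 5 - B - B*z (o(z, B) = 5 - (z*B + B) = 5 - (B*z + B) = 5 - (B + B*z) = 5 + (-B - B*z) = 5 - B - B*z)
o(13, -7) - 144*159 = (5 - 1*(-7) - 1*(-7)*13) - 144*159 = (5 + 7 + 91) - 22896 = 103 - 22896 = -22793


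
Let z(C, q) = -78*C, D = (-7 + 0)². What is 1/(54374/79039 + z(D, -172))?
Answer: -79039/302032684 ≈ -0.00026169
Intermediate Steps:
D = 49 (D = (-7)² = 49)
1/(54374/79039 + z(D, -172)) = 1/(54374/79039 - 78*49) = 1/(54374*(1/79039) - 3822) = 1/(54374/79039 - 3822) = 1/(-302032684/79039) = -79039/302032684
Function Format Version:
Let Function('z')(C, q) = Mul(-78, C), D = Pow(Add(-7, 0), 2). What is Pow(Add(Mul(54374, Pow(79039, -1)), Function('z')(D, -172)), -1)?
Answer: Rational(-79039, 302032684) ≈ -0.00026169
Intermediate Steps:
D = 49 (D = Pow(-7, 2) = 49)
Pow(Add(Mul(54374, Pow(79039, -1)), Function('z')(D, -172)), -1) = Pow(Add(Mul(54374, Pow(79039, -1)), Mul(-78, 49)), -1) = Pow(Add(Mul(54374, Rational(1, 79039)), -3822), -1) = Pow(Add(Rational(54374, 79039), -3822), -1) = Pow(Rational(-302032684, 79039), -1) = Rational(-79039, 302032684)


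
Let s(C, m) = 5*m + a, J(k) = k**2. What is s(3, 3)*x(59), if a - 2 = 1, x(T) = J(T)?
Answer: 62658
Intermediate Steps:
x(T) = T**2
a = 3 (a = 2 + 1 = 3)
s(C, m) = 3 + 5*m (s(C, m) = 5*m + 3 = 3 + 5*m)
s(3, 3)*x(59) = (3 + 5*3)*59**2 = (3 + 15)*3481 = 18*3481 = 62658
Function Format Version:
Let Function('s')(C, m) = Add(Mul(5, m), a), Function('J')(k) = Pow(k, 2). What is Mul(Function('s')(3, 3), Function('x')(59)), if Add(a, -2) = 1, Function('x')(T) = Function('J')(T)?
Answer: 62658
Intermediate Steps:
Function('x')(T) = Pow(T, 2)
a = 3 (a = Add(2, 1) = 3)
Function('s')(C, m) = Add(3, Mul(5, m)) (Function('s')(C, m) = Add(Mul(5, m), 3) = Add(3, Mul(5, m)))
Mul(Function('s')(3, 3), Function('x')(59)) = Mul(Add(3, Mul(5, 3)), Pow(59, 2)) = Mul(Add(3, 15), 3481) = Mul(18, 3481) = 62658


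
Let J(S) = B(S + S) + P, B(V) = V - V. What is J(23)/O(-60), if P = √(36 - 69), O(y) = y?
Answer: -I*√33/60 ≈ -0.095743*I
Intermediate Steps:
B(V) = 0
P = I*√33 (P = √(-33) = I*√33 ≈ 5.7446*I)
J(S) = I*√33 (J(S) = 0 + I*√33 = I*√33)
J(23)/O(-60) = (I*√33)/(-60) = (I*√33)*(-1/60) = -I*√33/60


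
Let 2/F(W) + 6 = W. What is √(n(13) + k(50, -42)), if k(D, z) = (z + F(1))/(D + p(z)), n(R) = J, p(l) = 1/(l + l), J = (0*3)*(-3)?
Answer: 4*I*√23367435/20995 ≈ 0.92098*I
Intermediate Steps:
F(W) = 2/(-6 + W)
J = 0 (J = 0*(-3) = 0)
p(l) = 1/(2*l)
n(R) = 0
k(D, z) = (-⅖ + z)/(D + 1/(2*z)) (k(D, z) = (z + 2/(-6 + 1))/(D + 1/(2*z)) = (z + 2/(-5))/(D + 1/(2*z)) = (z + 2*(-⅕))/(D + 1/(2*z)) = (z - ⅖)/(D + 1/(2*z)) = (-⅖ + z)/(D + 1/(2*z)))
√(n(13) + k(50, -42)) = √(0 + (⅖)*(-42)*(-2 + 5*(-42))/(1 + 2*50*(-42))) = √(0 + (⅖)*(-42)*(-2 - 210)/(1 - 4200)) = √(0 + (⅖)*(-42)*(-212)/(-4199)) = √(0 + (⅖)*(-42)*(-1/4199)*(-212)) = √(0 - 17808/20995) = √(-17808/20995) = 4*I*√23367435/20995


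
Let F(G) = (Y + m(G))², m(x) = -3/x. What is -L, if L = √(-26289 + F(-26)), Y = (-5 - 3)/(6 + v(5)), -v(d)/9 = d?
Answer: -53*I*√56939/78 ≈ -162.14*I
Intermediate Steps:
v(d) = -9*d
Y = 8/39 (Y = (-5 - 3)/(6 - 9*5) = -8/(6 - 45) = -8/(-39) = -8*(-1/39) = 8/39 ≈ 0.20513)
F(G) = (8/39 - 3/G)²
L = 53*I*√56939/78 (L = √(-26289 + (1/1521)*(-117 + 8*(-26))²/(-26)²) = √(-26289 + (1/1521)*(1/676)*(-117 - 208)²) = √(-26289 + (1/1521)*(1/676)*(-325)²) = √(-26289 + (1/1521)*(1/676)*105625) = √(-26289 + 625/6084) = √(-159941651/6084) = 53*I*√56939/78 ≈ 162.14*I)
-L = -53*I*√56939/78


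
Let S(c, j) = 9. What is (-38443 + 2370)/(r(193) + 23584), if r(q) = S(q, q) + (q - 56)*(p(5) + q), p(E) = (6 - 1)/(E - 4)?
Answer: -36073/50719 ≈ -0.71123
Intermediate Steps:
p(E) = 5/(-4 + E)
r(q) = 9 + (-56 + q)*(5 + q) (r(q) = 9 + (q - 56)*(5/(-4 + 5) + q) = 9 + (-56 + q)*(5/1 + q) = 9 + (-56 + q)*(5*1 + q) = 9 + (-56 + q)*(5 + q))
(-38443 + 2370)/(r(193) + 23584) = (-38443 + 2370)/((-271 + 193**2 - 51*193) + 23584) = -36073/((-271 + 37249 - 9843) + 23584) = -36073/(27135 + 23584) = -36073/50719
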